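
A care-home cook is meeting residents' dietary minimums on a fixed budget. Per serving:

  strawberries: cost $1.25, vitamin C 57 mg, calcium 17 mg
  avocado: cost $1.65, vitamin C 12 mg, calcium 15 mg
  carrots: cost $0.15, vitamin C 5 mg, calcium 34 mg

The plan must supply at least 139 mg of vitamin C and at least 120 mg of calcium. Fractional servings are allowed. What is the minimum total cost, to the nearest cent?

$3.15

With two linear requirements the optimum uses one or two foods; enumerate the corners.
strawberries only: max(139/57, 120/17) = 7.059 servings → $8.82.
avocado only: max(139/12, 120/15) = 11.58 servings → $19.11.
carrots only: max(139/5, 120/34) = 27.8 servings → $4.17.
strawberries + avocado with both tight: 0.9908 servings and 6.877 servings → $12.59.
strawberries + carrots with both tight: 2.227 servings and 2.416 servings → $3.15.
avocado + carrots with both targets exact would need a negative amount; discard.
Cheapest feasible corner: $3.15.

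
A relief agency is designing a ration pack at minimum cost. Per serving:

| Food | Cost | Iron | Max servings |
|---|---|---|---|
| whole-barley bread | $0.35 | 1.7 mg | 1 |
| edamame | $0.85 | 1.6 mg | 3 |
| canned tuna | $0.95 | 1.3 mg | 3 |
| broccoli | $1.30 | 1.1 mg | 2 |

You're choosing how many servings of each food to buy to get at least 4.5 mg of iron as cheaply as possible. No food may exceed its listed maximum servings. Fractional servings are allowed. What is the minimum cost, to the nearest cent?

$1.84

Cost per mg of iron: whole-barley bread $0.2059, edamame $0.5312, canned tuna $0.7308, broccoli $1.1818.
Take 1 serving of whole-barley bread: +1.7 mg iron for $0.35 (total $0.35, still need 2.8 mg).
Take 1.75 servings of edamame: +2.8 mg iron for $1.49 (total $1.84, still need 0.0 mg).
Filling from the cheapest source first is optimal under one linear minimum: $1.84.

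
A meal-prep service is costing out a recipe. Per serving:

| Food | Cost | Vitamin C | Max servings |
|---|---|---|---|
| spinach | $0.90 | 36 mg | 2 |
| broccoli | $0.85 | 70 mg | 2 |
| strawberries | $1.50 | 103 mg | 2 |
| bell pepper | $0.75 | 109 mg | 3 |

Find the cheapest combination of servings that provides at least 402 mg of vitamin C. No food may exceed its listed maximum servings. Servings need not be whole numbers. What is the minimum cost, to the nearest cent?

$3.16

Cost per mg of vitamin C: bell pepper $0.0069, broccoli $0.0121, strawberries $0.0146, spinach $0.0250.
Take 3 servings of bell pepper: +327.0 mg vitamin C for $2.25 (total $2.25, still need 75.0 mg).
Take 1.071 servings of broccoli: +75.0 mg vitamin C for $0.91 (total $3.16, still need 0.0 mg).
Filling from the cheapest source first is optimal under one linear minimum: $3.16.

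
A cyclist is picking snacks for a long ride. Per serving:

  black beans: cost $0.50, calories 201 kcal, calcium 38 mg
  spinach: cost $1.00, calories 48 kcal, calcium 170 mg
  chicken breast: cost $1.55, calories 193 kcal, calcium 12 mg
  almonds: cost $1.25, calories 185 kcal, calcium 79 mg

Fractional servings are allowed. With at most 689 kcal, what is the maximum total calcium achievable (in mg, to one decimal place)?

Calcium per kcal: spinach 3.542, almonds 0.427, black beans 0.1891, chicken breast 0.06218.
With no serving limits, spend the whole calories allowance on spinach: 689 kcal / 48 kcal × 170 mg = 2440.2 mg.

2440.2 mg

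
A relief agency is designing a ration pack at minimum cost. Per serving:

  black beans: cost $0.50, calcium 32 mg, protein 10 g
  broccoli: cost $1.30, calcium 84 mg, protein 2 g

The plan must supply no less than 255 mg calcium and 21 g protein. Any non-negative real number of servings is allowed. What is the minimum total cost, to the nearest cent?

$3.95

Two binding constraints pin down two serving amounts, so the optimal mix uses at most two foods. The candidates are each food alone (scaled to the tighter of calcium/protein) and each pair with both constraints tight.
black beans only: max(255/32, 21/10) = 7.969 servings → $3.98.
broccoli only: max(255/84, 21/2) = 10.5 servings → $13.65.
black beans + broccoli with both tight: 1.616 servings and 2.42 servings → $3.95.
The minimum over all feasible corners is $3.95.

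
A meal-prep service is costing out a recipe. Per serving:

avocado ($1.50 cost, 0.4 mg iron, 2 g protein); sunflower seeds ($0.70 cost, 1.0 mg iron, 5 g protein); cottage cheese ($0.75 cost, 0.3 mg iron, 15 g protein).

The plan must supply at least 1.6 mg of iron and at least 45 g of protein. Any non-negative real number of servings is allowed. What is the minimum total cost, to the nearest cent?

$2.60

An LP optimum is at a vertex; with two nutrient constraints at most two foods are used. Check each candidate.
avocado only: max(1.6/0.4, 45/2) = 22.5 servings → $33.75.
sunflower seeds only: max(1.6/1.0, 45/5) = 9 servings → $6.30.
cottage cheese only: max(1.6/0.3, 45/15) = 5.333 servings → $4.00.
avocado + sunflower seeds (both tight): parallel constraints — no distinct corner.
avocado + cottage cheese with both tight: 1.944 servings and 2.741 servings → $4.97.
sunflower seeds + cottage cheese with both tight: 0.7778 servings and 2.741 servings → $2.60.
Cheapest feasible corner: $2.60.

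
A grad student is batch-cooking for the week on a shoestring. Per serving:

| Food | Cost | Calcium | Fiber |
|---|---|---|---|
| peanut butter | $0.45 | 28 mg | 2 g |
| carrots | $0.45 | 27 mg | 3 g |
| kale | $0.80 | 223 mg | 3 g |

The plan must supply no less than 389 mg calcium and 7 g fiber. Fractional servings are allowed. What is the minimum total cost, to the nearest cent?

$1.63

A basic optimal solution has at most two foods positive. Try each food alone and each pair with both targets met exactly.
peanut butter only: max(389/28, 7/2) = 13.89 servings → $6.25.
carrots only: max(389/27, 7/3) = 14.41 servings → $6.48.
kale only: max(389/223, 7/3) = 2.333 servings → $1.87.
peanut butter + carrots with both targets exact would need a negative amount; discard.
peanut butter + kale with both tight: 1.088 servings and 1.608 servings → $1.78.
carrots + kale with both tight: 0.6701 servings and 1.663 servings → $1.63.
The minimum over all feasible corners is $1.63.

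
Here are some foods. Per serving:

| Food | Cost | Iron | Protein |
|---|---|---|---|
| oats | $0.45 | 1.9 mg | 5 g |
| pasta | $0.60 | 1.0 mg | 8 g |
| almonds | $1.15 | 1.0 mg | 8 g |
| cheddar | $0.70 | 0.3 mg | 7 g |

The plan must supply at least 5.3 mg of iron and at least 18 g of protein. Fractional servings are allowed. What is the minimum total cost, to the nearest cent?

$1.53

The cheapest plan sits at a corner of the feasible region — with two constraints it uses at most two foods.
oats only: max(5.3/1.9, 18/5) = 3.6 servings → $1.62.
pasta only: max(5.3/1.0, 18/8) = 5.3 servings → $3.18.
almonds only: max(5.3/1.0, 18/8) = 5.3 servings → $6.09.
cheddar only: max(5.3/0.3, 18/7) = 17.67 servings → $12.37.
oats + pasta with both tight: 2.392 servings and 0.7549 servings → $1.53.
oats + almonds with both tight: 2.392 servings and 0.7549 servings → $1.94.
oats + cheddar with both tight: 2.686 servings and 0.6525 servings → $1.67.
pasta + almonds (both tight): parallel constraints — no distinct corner.
pasta + cheddar: the both-tight solution has a negative serving — not a feasible corner.
almonds + cheddar: intersection lies outside the first quadrant.
The minimum over all feasible corners is $1.53.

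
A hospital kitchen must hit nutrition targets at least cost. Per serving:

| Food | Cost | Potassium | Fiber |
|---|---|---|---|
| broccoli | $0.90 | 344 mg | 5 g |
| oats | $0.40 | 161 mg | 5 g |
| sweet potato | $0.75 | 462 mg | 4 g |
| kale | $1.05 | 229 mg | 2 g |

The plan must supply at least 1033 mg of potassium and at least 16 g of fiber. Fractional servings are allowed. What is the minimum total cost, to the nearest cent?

$1.95

At the optimum either one food covers both requirements or two foods hit both targets exactly; no other combination can be cheaper.
broccoli only: max(1033/344, 16/5) = 3.2 servings → $2.88.
oats only: max(1033/161, 16/5) = 6.416 servings → $2.57.
sweet potato only: max(1033/462, 16/4) = 4 servings → $3.00.
kale only: max(1033/229, 16/2) = 8 servings → $8.40.
broccoli + oats with both tight: 2.83 servings and 0.3705 servings → $2.69.
broccoli + sweet potato: intersection lies outside the first quadrant.
broccoli + kale: the both-tight solution has a negative serving — not a feasible corner.
oats + sweet potato with both tight: 1.957 servings and 1.554 servings → $1.95.
oats + kale with both tight: 1.942 servings and 3.146 servings → $4.08.
sweet potato + kale: the both-tight solution has a negative serving — not a feasible corner.
Cheapest feasible corner: $1.95.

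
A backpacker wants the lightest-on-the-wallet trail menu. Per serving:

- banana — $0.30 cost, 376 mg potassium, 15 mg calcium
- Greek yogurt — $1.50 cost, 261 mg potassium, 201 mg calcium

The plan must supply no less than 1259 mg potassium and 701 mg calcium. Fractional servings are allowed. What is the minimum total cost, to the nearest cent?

With two linear requirements the optimum uses one or two foods; enumerate the corners.
banana only: max(1259/376, 701/15) = 46.73 servings → $14.02.
Greek yogurt only: max(1259/261, 701/201) = 4.824 servings → $7.24.
banana + Greek yogurt with both tight: 0.9782 servings and 3.415 servings → $5.42.
Cheapest feasible corner: $5.42.

$5.42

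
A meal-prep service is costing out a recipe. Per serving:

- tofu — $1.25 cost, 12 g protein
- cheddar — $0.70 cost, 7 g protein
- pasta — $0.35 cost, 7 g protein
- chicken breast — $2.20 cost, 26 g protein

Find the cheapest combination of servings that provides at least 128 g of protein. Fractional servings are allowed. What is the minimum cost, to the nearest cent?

Cost per g of protein: pasta $0.0500, chicken breast $0.0846, cheddar $0.1000, tofu $0.1042.
With no serving limits, use only pasta: 128 g / 7 g = 18.29 servings × $0.35 = $6.40.

$6.40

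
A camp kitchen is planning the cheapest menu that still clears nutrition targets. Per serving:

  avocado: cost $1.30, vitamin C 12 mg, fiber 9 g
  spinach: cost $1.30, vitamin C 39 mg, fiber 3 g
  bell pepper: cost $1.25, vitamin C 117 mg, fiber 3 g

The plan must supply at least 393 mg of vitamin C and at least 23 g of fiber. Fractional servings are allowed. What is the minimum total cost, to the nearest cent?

$5.94

With two linear requirements the optimum uses one or two foods; enumerate the corners.
avocado only: max(393/12, 23/9) = 32.75 servings → $42.58.
spinach only: max(393/39, 23/3) = 10.08 servings → $13.10.
bell pepper only: max(393/117, 23/3) = 7.667 servings → $9.58.
avocado + spinach: the both-tight solution has a negative serving — not a feasible corner.
avocado + bell pepper with both tight: 1.487 servings and 3.206 servings → $5.94.
spinach + bell pepper with both tight: 6.462 servings and 1.205 servings → $9.91.
The minimum over all feasible corners is $5.94.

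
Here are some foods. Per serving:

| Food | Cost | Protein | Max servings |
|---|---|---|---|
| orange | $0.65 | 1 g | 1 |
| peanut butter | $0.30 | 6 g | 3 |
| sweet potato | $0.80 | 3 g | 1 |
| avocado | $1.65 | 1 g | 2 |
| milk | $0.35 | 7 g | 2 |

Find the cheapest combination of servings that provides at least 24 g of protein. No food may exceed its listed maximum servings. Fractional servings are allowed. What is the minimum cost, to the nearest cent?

$1.20

Cost per g of protein: peanut butter $0.0500, milk $0.0500, sweet potato $0.2667, orange $0.6500, avocado $1.6500.
Take 3 servings of peanut butter: +18.0 g protein for $0.90 (total $0.90, still need 6.0 g).
Take 0.8571 servings of milk: +6.0 g protein for $0.30 (total $1.20, still need 0.0 g).
Filling from the cheapest source first is optimal under one linear minimum: $1.20.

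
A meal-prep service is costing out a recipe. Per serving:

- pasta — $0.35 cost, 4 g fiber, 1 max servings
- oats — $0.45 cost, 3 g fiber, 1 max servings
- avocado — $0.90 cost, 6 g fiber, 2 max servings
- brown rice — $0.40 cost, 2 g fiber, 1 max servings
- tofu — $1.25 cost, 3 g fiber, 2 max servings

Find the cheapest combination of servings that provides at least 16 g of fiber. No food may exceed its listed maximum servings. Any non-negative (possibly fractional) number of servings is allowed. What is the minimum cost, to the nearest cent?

$2.15

Cost per g of fiber: pasta $0.0875, oats $0.1500, avocado $0.1500, brown rice $0.2000, tofu $0.4167.
Take 1 serving of pasta: +4.0 g fiber for $0.35 (total $0.35, still need 12.0 g).
Take 1 serving of oats: +3.0 g fiber for $0.45 (total $0.80, still need 9.0 g).
Take 1.5 servings of avocado: +9.0 g fiber for $1.35 (total $2.15, still need 0.0 g).
Filling from the cheapest source first is optimal under one linear minimum: $2.15.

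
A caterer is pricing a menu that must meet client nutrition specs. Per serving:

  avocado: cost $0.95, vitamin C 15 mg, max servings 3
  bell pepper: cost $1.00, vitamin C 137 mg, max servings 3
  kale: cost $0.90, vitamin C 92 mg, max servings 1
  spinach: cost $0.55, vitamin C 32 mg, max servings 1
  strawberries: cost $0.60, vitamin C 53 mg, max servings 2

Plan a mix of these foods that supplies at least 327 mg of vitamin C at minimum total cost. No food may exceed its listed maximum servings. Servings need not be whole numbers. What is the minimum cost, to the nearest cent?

$2.39

Cost per mg of vitamin C: bell pepper $0.0073, kale $0.0098, strawberries $0.0113, spinach $0.0172, avocado $0.0633.
Take 2.387 servings of bell pepper: +327.0 mg vitamin C for $2.39 (total $2.39, still need 0.0 mg).
Greedy by cheapest-per-mg is optimal for a single linear constraint, so the minimum cost is $2.39.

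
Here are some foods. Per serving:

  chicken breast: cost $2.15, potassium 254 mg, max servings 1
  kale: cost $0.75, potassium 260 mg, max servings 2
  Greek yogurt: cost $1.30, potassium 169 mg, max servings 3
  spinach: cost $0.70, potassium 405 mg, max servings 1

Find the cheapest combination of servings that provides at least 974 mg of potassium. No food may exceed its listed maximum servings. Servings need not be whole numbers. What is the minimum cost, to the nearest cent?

$2.58

Cost per mg of potassium: spinach $0.0017, kale $0.0029, Greek yogurt $0.0077, chicken breast $0.0085.
Take 1 serving of spinach: +405.0 mg potassium for $0.70 (total $0.70, still need 569.0 mg).
Take 2 servings of kale: +520.0 mg potassium for $1.50 (total $2.20, still need 49.0 mg).
Take 0.2899 servings of Greek yogurt: +49.0 mg potassium for $0.38 (total $2.58, still need 0.0 mg).
Filling from the cheapest source first is optimal under one linear minimum: $2.58.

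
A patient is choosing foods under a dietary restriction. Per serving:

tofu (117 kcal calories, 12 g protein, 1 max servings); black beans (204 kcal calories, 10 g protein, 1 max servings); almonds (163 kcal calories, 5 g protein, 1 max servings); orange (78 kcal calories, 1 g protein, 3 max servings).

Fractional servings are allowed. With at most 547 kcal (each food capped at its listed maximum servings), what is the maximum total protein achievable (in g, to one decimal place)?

Protein per kcal: tofu 0.1026, black beans 0.04902, almonds 0.03067, orange 0.01282.
Take 1 serving of tofu: uses 117 kcal, +12.0 g protein (running total 12.0 g).
Take 1 serving of black beans: uses 204 kcal, +10.0 g protein (running total 22.0 g).
Take 1 serving of almonds: uses 163 kcal, +5.0 g protein (running total 27.0 g).
Take 0.8077 servings of orange: uses 63 kcal, +0.8 g protein (running total 27.8 g).
Filling greedily by protein-per-kcal is optimal for one linear limit, giving 27.8 g.

27.8 g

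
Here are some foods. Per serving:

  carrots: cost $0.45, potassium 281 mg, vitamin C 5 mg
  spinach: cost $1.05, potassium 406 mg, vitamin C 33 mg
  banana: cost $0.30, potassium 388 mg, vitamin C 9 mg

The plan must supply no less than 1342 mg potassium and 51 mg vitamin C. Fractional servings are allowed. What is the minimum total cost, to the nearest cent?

carrots only: max(1342/281, 51/5) = 10.2 servings → $4.59.
spinach only: max(1342/406, 51/33) = 3.305 servings → $3.47.
banana only: max(1342/388, 51/9) = 5.667 servings → $1.70.
carrots + spinach with both tight: 3.256 servings and 1.052 servings → $2.57.
carrots + banana with both targets exact would need a negative amount; discard.
spinach + banana with both tight: 0.8426 servings and 2.577 servings → $1.66.
So the least-cost plan costs $1.66.

$1.66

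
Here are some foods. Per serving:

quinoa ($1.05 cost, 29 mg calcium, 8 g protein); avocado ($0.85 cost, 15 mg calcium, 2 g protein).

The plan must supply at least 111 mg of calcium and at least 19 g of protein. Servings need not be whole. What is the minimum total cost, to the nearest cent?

Two binding constraints pin down two serving amounts, so the optimal mix uses at most two foods. The candidates are each food alone (scaled to the tighter of calcium/protein) and each pair with both constraints tight.
quinoa only: max(111/29, 19/8) = 3.828 servings → $4.02.
avocado only: max(111/15, 19/2) = 9.5 servings → $8.07.
quinoa + avocado with both tight: 1.016 servings and 5.435 servings → $5.69.
Cheapest feasible corner: $4.02.

$4.02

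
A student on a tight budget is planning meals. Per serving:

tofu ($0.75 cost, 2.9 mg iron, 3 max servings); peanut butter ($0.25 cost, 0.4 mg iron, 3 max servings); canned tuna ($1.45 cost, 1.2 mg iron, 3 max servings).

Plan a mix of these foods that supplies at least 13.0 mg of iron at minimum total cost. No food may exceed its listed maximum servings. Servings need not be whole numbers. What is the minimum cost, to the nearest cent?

Cost per mg of iron: tofu $0.2586, peanut butter $0.6250, canned tuna $1.2083.
Take 3 servings of tofu: +8.7 mg iron for $2.25 (total $2.25, still need 4.3 mg).
Take 3 servings of peanut butter: +1.2 mg iron for $0.75 (total $3.00, still need 3.1 mg).
Take 2.583 servings of canned tuna: +3.1 mg iron for $3.75 (total $6.75, still need 0.0 mg).
Greedy by cheapest-per-mg is optimal for a single linear constraint, so the minimum cost is $6.75.

$6.75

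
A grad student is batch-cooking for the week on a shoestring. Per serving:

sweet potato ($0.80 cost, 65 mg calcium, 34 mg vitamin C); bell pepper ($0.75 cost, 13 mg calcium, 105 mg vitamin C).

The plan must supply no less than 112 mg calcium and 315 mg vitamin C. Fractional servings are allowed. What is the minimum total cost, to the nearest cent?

$2.92

Check every corner: each single food scaled to meet both minima, and each pair solved so both constraints bind.
sweet potato only: max(112/65, 315/34) = 9.265 servings → $7.41.
bell pepper only: max(112/13, 315/105) = 8.615 servings → $6.46.
sweet potato + bell pepper with both tight: 1.201 servings and 2.611 servings → $2.92.
Cheapest feasible corner: $2.92.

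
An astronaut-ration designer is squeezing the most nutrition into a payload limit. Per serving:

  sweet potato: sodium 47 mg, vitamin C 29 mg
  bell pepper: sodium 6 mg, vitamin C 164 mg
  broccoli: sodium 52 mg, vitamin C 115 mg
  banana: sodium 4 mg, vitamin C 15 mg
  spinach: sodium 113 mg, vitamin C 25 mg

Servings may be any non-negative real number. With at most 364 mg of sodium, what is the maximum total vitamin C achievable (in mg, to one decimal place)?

Vitamin C per mg sodium: bell pepper 27.33, banana 3.75, broccoli 2.212, sweet potato 0.617, spinach 0.2212.
With no serving limits, spend the whole sodium allowance on bell pepper: 364 mg / 6 mg × 164 mg = 9949.3 mg.

9949.3 mg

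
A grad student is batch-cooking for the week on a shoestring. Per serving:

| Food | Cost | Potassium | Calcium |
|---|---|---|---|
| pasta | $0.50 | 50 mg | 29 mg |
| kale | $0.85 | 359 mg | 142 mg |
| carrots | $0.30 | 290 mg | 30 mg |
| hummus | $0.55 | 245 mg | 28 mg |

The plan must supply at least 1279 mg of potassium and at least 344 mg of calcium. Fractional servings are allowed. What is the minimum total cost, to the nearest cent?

$2.29

pasta only: max(1279/50, 344/29) = 25.58 servings → $12.79.
kale only: max(1279/359, 344/142) = 3.563 servings → $3.03.
carrots only: max(1279/290, 344/30) = 11.47 servings → $3.44.
hummus only: max(1279/245, 344/28) = 12.29 servings → $6.76.
pasta + kale: intersection lies outside the first quadrant.
pasta + carrots with both tight: 8.884 servings and 2.879 servings → $5.31.
pasta + hummus with both tight: 8.496 servings and 3.487 servings → $6.17.
kale + carrots with both tight: 2.019 servings and 1.911 servings → $2.29.
kale + hummus with both tight: 1.959 servings and 2.35 servings → $2.96.
carrots + hummus with both targets exact would need a negative amount; discard.
So the least-cost plan costs $2.29.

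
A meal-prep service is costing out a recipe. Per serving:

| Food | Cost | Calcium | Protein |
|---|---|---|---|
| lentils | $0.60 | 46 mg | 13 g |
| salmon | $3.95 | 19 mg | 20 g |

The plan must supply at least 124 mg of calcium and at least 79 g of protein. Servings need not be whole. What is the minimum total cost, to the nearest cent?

$3.65

For a min-cost LP with two ≥-constraints, a basic feasible solution has at most two positive variables.
lentils only: max(124/46, 79/13) = 6.077 servings → $3.65.
salmon only: max(124/19, 79/20) = 6.526 servings → $25.78.
lentils + salmon with both tight: 1.455 servings and 3.004 servings → $12.74.
So the least-cost plan costs $3.65.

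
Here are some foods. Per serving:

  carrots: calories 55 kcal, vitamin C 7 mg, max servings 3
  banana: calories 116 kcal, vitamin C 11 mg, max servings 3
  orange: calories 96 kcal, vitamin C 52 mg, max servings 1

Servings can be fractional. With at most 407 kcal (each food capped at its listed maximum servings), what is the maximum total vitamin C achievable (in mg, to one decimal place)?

Vitamin C per kcal: orange 0.5417, carrots 0.1273, banana 0.09483.
Take 1 serving of orange: uses 96 kcal, +52.0 mg vitamin C (running total 52.0 mg).
Take 3 servings of carrots: uses 165 kcal, +21.0 mg vitamin C (running total 73.0 mg).
Take 1.259 servings of banana: uses 146 kcal, +13.8 mg vitamin C (running total 86.8 mg).
Filling greedily by vitamin C-per-kcal is optimal for one linear limit, giving 86.8 mg.

86.8 mg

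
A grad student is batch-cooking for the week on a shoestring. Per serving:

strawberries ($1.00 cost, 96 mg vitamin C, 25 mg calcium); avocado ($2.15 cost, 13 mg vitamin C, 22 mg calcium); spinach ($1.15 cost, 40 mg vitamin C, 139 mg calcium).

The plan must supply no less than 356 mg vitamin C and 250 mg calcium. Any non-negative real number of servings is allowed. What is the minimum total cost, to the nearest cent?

With two linear requirements the optimum uses one or two foods; enumerate the corners.
strawberries only: max(356/96, 250/25) = 10 servings → $10.00.
avocado only: max(356/13, 250/22) = 27.38 servings → $58.88.
spinach only: max(356/40, 250/139) = 8.9 servings → $10.23.
strawberries + avocado with both tight: 2.564 servings and 8.45 servings → $20.73.
strawberries + spinach with both tight: 3.199 servings and 1.223 servings → $4.61.
avocado + spinach with both targets exact would need a negative amount; discard.
Cheapest feasible corner: $4.61.

$4.61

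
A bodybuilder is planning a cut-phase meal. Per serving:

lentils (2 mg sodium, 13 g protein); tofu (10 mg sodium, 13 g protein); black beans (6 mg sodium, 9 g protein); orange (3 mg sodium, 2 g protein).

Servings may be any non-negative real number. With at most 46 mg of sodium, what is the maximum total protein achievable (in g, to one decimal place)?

Protein per mg sodium: lentils 6.5, black beans 1.5, tofu 1.3, orange 0.6667.
With no serving limits, spend the whole sodium allowance on lentils: 46 mg / 2 mg × 13 g = 299.0 g.

299.0 g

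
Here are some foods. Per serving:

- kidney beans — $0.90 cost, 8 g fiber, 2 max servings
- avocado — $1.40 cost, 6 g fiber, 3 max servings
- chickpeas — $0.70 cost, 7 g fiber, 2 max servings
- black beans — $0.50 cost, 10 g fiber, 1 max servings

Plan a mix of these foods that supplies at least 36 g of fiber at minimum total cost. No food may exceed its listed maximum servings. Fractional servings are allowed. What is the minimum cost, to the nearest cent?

$3.25

Cost per g of fiber: black beans $0.0500, chickpeas $0.1000, kidney beans $0.1125, avocado $0.2333.
Take 1 serving of black beans: +10.0 g fiber for $0.50 (total $0.50, still need 26.0 g).
Take 2 servings of chickpeas: +14.0 g fiber for $1.40 (total $1.90, still need 12.0 g).
Take 1.5 servings of kidney beans: +12.0 g fiber for $1.35 (total $3.25, still need 0.0 g).
Filling from the cheapest source first is optimal under one linear minimum: $3.25.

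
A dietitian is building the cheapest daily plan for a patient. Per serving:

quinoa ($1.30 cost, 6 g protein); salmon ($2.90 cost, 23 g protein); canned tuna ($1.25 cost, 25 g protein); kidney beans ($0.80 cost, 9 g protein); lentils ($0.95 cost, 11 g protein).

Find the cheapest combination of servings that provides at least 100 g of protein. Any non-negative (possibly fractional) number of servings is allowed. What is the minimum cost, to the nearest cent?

$5.00

Cost per g of protein: canned tuna $0.0500, lentils $0.0864, kidney beans $0.0889, salmon $0.1261, quinoa $0.2167.
With no serving limits, use only canned tuna: 100 g / 25 g = 4 servings × $1.25 = $5.00.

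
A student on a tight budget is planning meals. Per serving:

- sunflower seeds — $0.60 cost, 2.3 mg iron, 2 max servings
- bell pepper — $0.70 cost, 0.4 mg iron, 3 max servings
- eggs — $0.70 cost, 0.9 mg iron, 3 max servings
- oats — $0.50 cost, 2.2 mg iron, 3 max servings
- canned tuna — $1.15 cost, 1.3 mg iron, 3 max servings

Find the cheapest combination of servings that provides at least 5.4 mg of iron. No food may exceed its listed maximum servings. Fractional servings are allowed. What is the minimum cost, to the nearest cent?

Cost per mg of iron: oats $0.2273, sunflower seeds $0.2609, eggs $0.7778, canned tuna $0.8846, bell pepper $1.7500.
Take 2.455 servings of oats: +5.4 mg iron for $1.23 (total $1.23, still need 0.0 mg).
Greedy by cheapest-per-mg is optimal for a single linear constraint, so the minimum cost is $1.23.

$1.23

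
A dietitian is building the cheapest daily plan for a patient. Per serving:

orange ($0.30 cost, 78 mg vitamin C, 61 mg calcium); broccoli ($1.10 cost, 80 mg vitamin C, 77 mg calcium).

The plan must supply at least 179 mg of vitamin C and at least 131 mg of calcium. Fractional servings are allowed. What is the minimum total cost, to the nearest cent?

Check every corner: each single food scaled to meet both minima, and each pair solved so both constraints bind.
orange only: max(179/78, 131/61) = 2.295 servings → $0.69.
broccoli only: max(179/80, 131/77) = 2.237 servings → $2.46.
orange + broccoli: intersection lies outside the first quadrant.
So the least-cost plan costs $0.69.

$0.69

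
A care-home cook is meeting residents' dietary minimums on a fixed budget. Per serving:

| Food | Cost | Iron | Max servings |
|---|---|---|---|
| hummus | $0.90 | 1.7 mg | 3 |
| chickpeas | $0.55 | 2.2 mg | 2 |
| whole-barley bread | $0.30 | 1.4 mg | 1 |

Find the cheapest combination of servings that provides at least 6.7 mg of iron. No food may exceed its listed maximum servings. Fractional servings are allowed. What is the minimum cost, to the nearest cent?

$1.88

Cost per mg of iron: whole-barley bread $0.2143, chickpeas $0.2500, hummus $0.5294.
Take 1 serving of whole-barley bread: +1.4 mg iron for $0.30 (total $0.30, still need 5.3 mg).
Take 2 servings of chickpeas: +4.4 mg iron for $1.10 (total $1.40, still need 0.9 mg).
Take 0.5294 servings of hummus: +0.9 mg iron for $0.48 (total $1.88, still need 0.0 mg).
Filling from the cheapest source first is optimal under one linear minimum: $1.88.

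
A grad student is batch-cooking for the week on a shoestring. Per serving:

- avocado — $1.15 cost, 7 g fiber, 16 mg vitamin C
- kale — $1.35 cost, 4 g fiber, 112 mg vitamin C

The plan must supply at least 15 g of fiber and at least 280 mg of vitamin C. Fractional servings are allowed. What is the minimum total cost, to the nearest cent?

Compare the cost at each extreme point of the feasible region.
avocado only: max(15/7, 280/16) = 17.5 servings → $20.12.
kale only: max(15/4, 280/112) = 3.75 servings → $5.06.
avocado + kale with both tight: 0.7778 servings and 2.389 servings → $4.12.
Cheapest feasible corner: $4.12.

$4.12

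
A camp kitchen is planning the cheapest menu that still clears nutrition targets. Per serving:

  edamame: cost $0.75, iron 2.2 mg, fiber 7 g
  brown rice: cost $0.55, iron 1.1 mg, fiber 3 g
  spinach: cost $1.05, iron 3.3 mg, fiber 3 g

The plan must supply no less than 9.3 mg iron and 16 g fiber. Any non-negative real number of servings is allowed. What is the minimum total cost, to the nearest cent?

$3.03

Two binding constraints pin down two serving amounts, so the optimal mix uses at most two foods. The candidates are each food alone (scaled to the tighter of iron/fiber) and each pair with both constraints tight.
edamame only: max(9.3/2.2, 16/7) = 4.227 servings → $3.17.
brown rice only: max(9.3/1.1, 16/3) = 8.455 servings → $4.65.
spinach only: max(9.3/3.3, 16/3) = 5.333 servings → $5.60.
edamame + brown rice: intersection lies outside the first quadrant.
edamame + spinach with both tight: 1.509 servings and 1.812 servings → $3.03.
brown rice + spinach with both tight: 3.773 servings and 1.561 servings → $3.71.
The minimum over all feasible corners is $3.03.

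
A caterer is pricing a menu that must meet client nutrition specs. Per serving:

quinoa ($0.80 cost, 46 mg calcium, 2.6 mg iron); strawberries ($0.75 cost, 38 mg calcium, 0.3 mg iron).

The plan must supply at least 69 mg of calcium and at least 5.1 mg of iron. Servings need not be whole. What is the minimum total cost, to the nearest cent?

$1.57

For a min-cost LP with two ≥-constraints, a basic feasible solution has at most two positive variables.
quinoa only: max(69/46, 5.1/2.6) = 1.962 servings → $1.57.
strawberries only: max(69/38, 5.1/0.3) = 17 servings → $12.75.
quinoa + strawberries: intersection lies outside the first quadrant.
The minimum over all feasible corners is $1.57.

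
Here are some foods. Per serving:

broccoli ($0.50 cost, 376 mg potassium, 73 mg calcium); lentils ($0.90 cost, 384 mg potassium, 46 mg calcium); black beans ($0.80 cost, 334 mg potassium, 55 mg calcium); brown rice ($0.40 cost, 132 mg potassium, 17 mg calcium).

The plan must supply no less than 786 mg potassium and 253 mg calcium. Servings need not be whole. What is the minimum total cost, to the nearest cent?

This is a tiny linear program; its minimum lies at a vertex of the feasible set. List the vertices and price them.
broccoli only: max(786/376, 253/73) = 3.466 servings → $1.73.
lentils only: max(786/384, 253/46) = 5.5 servings → $4.95.
black beans only: max(786/334, 253/55) = 4.6 servings → $3.68.
brown rice only: max(786/132, 253/17) = 14.88 servings → $5.95.
broccoli + lentils: intersection lies outside the first quadrant.
broccoli + black beans with both targets exact would need a negative amount; discard.
broccoli + brown rice with both targets exact would need a negative amount; discard.
lentils + black beans: intersection lies outside the first quadrant.
lentils + brown rice: intersection lies outside the first quadrant.
black beans + brown rice with both targets exact would need a negative amount; discard.
The minimum over all feasible corners is $1.73.

$1.73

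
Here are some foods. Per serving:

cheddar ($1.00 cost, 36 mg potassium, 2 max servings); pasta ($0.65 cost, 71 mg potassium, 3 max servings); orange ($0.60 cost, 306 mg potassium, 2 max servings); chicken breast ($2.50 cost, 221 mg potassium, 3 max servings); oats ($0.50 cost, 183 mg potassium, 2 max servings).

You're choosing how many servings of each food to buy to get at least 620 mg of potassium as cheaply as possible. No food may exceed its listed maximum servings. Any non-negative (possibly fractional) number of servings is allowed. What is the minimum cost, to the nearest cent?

Cost per mg of potassium: orange $0.0020, oats $0.0027, pasta $0.0092, chicken breast $0.0113, cheddar $0.0278.
Take 2 servings of orange: +612.0 mg potassium for $1.20 (total $1.20, still need 8.0 mg).
Take 0.04372 servings of oats: +8.0 mg potassium for $0.02 (total $1.22, still need 0.0 mg).
Filling from the cheapest source first is optimal under one linear minimum: $1.22.

$1.22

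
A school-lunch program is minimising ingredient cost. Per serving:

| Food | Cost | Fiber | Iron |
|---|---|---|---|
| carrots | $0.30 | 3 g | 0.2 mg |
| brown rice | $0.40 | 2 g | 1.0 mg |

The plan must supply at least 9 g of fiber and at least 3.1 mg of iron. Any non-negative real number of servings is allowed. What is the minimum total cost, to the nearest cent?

Check every corner: each single food scaled to meet both minima, and each pair solved so both constraints bind.
carrots only: max(9/3, 3.1/0.2) = 15.5 servings → $4.65.
brown rice only: max(9/2, 3.1/1.0) = 4.5 servings → $1.80.
carrots + brown rice with both tight: 1.077 servings and 2.885 servings → $1.48.
The minimum over all feasible corners is $1.48.

$1.48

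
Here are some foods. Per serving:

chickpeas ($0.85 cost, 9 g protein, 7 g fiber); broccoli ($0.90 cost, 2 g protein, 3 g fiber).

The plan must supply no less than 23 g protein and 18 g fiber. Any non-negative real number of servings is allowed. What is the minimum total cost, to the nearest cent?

The cheapest plan sits at a corner of the feasible region — with two constraints it uses at most two foods.
chickpeas only: max(23/9, 18/7) = 2.571 servings → $2.19.
broccoli only: max(23/2, 18/3) = 11.5 servings → $10.35.
chickpeas + broccoli with both tight: 2.538 servings and 0.07692 servings → $2.23.
So the least-cost plan costs $2.19.

$2.19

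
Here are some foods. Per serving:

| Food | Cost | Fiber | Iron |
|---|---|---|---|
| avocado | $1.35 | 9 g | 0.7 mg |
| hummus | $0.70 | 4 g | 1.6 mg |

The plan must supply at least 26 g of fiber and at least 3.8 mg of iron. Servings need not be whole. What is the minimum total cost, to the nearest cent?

For a min-cost LP with two ≥-constraints, a basic feasible solution has at most two positive variables.
avocado only: max(26/9, 3.8/0.7) = 5.429 servings → $7.33.
hummus only: max(26/4, 3.8/1.6) = 6.5 servings → $4.55.
avocado + hummus with both tight: 2.276 servings and 1.379 servings → $4.04.
Cheapest feasible corner: $4.04.

$4.04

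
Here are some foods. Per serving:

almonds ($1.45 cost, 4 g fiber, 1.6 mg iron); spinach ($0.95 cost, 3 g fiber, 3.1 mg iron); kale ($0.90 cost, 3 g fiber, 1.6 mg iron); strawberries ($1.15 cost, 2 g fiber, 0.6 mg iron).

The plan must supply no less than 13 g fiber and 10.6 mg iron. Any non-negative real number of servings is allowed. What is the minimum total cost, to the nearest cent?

$4.02

An LP optimum is at a vertex; with two nutrient constraints at most two foods are used. Check each candidate.
almonds only: max(13/4, 10.6/1.6) = 6.625 servings → $9.61.
spinach only: max(13/3, 10.6/3.1) = 4.333 servings → $4.12.
kale only: max(13/3, 10.6/1.6) = 6.625 servings → $5.96.
strawberries only: max(13/2, 10.6/0.6) = 17.67 servings → $20.32.
almonds + spinach with both tight: 1.118 servings and 2.842 servings → $4.32.
almonds + kale: intersection lies outside the first quadrant.
almonds + strawberries: intersection lies outside the first quadrant.
spinach + kale with both tight: 2.444 servings and 1.889 servings → $4.02.
spinach + strawberries with both tight: 3.045 servings and 1.932 servings → $5.11.
kale + strawberries: the both-tight solution has a negative serving — not a feasible corner.
The minimum over all feasible corners is $4.02.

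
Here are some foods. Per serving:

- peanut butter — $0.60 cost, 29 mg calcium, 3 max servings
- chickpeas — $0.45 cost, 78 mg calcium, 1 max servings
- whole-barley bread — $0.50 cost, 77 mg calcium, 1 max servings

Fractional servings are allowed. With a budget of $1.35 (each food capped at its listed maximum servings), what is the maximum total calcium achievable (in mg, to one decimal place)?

Calcium per dollar: chickpeas 173.3, whole-barley bread 154, peanut butter 48.33.
Take 1 serving of chickpeas: spends $0.45, +78.0 mg calcium (running total 78.0 mg).
Take 1 serving of whole-barley bread: spends $0.50, +77.0 mg calcium (running total 155.0 mg).
Take 0.6667 servings of peanut butter: spends $0.40, +19.3 mg calcium (running total 174.3 mg).
Greedy by best ratio exhausts the cost allowance optimally: 174.3 mg.

174.3 mg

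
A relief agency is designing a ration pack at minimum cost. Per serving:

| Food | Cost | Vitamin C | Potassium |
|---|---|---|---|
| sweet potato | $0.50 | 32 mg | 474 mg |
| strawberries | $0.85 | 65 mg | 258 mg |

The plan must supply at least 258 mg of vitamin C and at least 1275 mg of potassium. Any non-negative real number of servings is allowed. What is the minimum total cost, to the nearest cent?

The cheapest plan sits at a corner of the feasible region — with two constraints it uses at most two foods.
sweet potato only: max(258/32, 1275/474) = 8.062 servings → $4.03.
strawberries only: max(258/65, 1275/258) = 4.942 servings → $4.20.
sweet potato + strawberries with both tight: 0.7232 servings and 3.613 servings → $3.43.
So the least-cost plan costs $3.43.

$3.43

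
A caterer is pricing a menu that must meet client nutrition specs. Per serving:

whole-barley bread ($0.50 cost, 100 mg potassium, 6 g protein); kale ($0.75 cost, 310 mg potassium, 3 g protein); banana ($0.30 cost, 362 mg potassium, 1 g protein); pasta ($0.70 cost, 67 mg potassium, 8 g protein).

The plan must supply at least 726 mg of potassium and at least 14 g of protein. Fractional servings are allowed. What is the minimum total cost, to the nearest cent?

$1.48

whole-barley bread only: max(726/100, 14/6) = 7.26 servings → $3.63.
kale only: max(726/310, 14/3) = 4.667 servings → $3.50.
banana only: max(726/362, 14/1) = 14 servings → $4.20.
pasta only: max(726/67, 14/8) = 10.84 servings → $7.59.
whole-barley bread + kale with both tight: 1.386 servings and 1.895 servings → $2.11.
whole-barley bread + banana with both tight: 2.096 servings and 1.427 servings → $1.48.
whole-barley bread + pasta: the both-tight solution has a negative serving — not a feasible corner.
kale + banana: intersection lies outside the first quadrant.
kale + pasta with both tight: 2.137 servings and 0.9487 servings → $2.27.
banana + pasta with both tight: 1.721 servings and 1.535 servings → $1.59.
So the least-cost plan costs $1.48.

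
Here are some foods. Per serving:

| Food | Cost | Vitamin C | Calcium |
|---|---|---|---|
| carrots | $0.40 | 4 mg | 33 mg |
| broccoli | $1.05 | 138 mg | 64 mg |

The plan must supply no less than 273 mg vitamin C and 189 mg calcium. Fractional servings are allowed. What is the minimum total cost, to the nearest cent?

$2.82

At the optimum either one food covers both requirements or two foods hit both targets exactly; no other combination can be cheaper.
carrots only: max(273/4, 189/33) = 68.25 servings → $27.30.
broccoli only: max(273/138, 189/64) = 2.953 servings → $3.10.
carrots + broccoli with both tight: 2.003 servings and 1.92 servings → $2.82.
So the least-cost plan costs $2.82.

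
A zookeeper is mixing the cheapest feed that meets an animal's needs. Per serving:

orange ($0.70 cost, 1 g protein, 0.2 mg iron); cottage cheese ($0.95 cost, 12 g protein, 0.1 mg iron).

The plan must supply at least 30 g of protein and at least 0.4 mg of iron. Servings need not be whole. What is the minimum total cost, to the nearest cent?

$2.86

An LP optimum is at a vertex; with two nutrient constraints at most two foods are used. Check each candidate.
orange only: max(30/1, 0.4/0.2) = 30 servings → $21.00.
cottage cheese only: max(30/12, 0.4/0.1) = 4 servings → $3.80.
orange + cottage cheese with both tight: 0.7826 servings and 2.435 servings → $2.86.
The minimum over all feasible corners is $2.86.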